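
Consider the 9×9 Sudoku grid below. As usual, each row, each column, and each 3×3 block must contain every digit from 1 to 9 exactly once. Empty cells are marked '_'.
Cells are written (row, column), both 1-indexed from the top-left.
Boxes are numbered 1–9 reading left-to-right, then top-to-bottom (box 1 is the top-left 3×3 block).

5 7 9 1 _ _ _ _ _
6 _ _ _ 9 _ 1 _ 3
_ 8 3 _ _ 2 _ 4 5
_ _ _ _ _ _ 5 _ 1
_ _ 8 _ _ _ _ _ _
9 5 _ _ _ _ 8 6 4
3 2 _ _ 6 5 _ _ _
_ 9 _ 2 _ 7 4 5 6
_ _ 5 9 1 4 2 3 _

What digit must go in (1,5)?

4

Cell (1,5) itself could take any of {3, 4, 8} by direct elimination.
Consider where 4 can go in row 1.
(1,6) is out (column 6 already has a 4).
(1,7) is out (column 7 already has a 4).
(1,8) is out (column 8 already has a 4).
(1,9) is out (column 9 already has a 4).
So the only cell in row 1 that can hold 4 is (1,5).
Therefore (1,5) = 4.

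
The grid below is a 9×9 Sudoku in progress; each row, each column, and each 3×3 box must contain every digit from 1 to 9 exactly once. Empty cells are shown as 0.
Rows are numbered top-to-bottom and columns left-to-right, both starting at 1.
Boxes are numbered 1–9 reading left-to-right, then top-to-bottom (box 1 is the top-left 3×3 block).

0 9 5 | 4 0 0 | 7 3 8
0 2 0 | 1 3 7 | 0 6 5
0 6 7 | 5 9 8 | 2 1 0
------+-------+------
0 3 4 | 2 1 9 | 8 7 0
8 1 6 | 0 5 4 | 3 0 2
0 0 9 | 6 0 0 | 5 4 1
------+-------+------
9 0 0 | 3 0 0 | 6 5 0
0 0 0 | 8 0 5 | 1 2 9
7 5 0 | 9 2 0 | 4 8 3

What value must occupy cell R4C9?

6

Row 4 already contains {1, 2, 3, 4, 7, 8, 9}.
Column 9 already contains {1, 2, 3, 5, 8, 9}.
Its 3×3 block (box 6) already contains {1, 2, 3, 4, 5, 7, 8}.
The only value from 1–9 not eliminated is 6, so R4C9 = 6.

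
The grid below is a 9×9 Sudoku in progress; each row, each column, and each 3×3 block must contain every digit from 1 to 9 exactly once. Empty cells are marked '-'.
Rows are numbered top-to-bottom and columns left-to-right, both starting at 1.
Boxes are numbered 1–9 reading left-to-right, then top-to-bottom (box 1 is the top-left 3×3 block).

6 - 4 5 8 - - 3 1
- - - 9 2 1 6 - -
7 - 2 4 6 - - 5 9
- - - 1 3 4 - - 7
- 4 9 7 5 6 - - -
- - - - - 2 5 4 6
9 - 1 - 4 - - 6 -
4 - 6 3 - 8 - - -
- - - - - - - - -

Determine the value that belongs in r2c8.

7

Cell r2c8 itself could take any of {7, 8} by direct elimination.
Consider where 7 can go in row 2.
r2c1 is out (column 1 already has a 7).
r2c2 is out (box 1 already has a 7).
r2c3 is out (box 1 already has a 7).
r2c9 is out (column 9 already has a 7).
So the only cell in row 2 that can hold 7 is r2c8.
Therefore r2c8 = 7.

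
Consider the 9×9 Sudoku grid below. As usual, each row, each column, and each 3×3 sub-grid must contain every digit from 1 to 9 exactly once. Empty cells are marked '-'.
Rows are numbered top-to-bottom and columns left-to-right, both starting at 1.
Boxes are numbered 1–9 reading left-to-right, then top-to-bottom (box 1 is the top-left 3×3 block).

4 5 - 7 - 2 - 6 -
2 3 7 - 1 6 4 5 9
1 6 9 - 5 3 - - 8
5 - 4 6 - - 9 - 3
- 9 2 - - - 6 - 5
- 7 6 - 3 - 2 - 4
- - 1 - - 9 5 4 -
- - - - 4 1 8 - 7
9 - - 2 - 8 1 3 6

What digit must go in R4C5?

Cell R4C5 itself could take any of {2, 7, 8} by direct elimination.
Consider where 2 can go in column 5.
R1C5 is out (row 1 already has a 2).
R5C5 is out (row 5 already has a 2).
R7C5 is out (box 8 already has a 2).
R9C5 is out (row 9 already has a 2).
So the only cell in column 5 that can hold 2 is R4C5.
Therefore R4C5 = 2.

2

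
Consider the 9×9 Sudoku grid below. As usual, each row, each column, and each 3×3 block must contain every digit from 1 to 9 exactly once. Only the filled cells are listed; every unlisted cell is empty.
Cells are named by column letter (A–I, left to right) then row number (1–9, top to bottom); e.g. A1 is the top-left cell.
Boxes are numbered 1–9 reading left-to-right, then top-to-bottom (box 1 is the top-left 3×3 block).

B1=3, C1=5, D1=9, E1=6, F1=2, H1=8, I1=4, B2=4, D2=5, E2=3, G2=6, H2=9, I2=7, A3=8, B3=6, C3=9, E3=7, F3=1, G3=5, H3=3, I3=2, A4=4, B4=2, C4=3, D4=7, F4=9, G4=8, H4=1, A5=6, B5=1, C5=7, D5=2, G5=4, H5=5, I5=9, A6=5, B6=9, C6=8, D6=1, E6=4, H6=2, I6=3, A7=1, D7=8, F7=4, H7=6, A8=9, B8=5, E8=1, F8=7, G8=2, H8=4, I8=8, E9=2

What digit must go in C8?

Row 8 already contains {1, 2, 4, 5, 7, 8, 9}.
Column C already contains {3, 5, 7, 8, 9}.
Its 3×3 block (box 7) already contains {1, 5, 9}.
The only value from 1–9 not eliminated is 6, so C8 = 6.

6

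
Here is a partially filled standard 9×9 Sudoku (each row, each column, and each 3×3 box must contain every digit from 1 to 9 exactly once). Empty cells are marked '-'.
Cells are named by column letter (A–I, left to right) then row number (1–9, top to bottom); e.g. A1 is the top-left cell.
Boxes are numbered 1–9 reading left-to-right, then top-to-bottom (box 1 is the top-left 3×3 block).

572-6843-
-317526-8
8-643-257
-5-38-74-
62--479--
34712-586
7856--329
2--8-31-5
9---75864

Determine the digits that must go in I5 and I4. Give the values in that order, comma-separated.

For I5:
  Consider where 3 can go in column I.
  I1 is out (row 1 already has a 3).
  I4 is out (row 4 already has a 3).
  So the only cell in column I that can hold 3 is I5.
  So I5 = 3.
For I4:
  Consider where 2 can go in row 4.
  A4 is out (column A already has a 2).
  C4 is out (column C already has a 2).
  F4 is out (column F already has a 2).
  So the only cell in row 4 that can hold 2 is I4.
  So I4 = 2.

3,2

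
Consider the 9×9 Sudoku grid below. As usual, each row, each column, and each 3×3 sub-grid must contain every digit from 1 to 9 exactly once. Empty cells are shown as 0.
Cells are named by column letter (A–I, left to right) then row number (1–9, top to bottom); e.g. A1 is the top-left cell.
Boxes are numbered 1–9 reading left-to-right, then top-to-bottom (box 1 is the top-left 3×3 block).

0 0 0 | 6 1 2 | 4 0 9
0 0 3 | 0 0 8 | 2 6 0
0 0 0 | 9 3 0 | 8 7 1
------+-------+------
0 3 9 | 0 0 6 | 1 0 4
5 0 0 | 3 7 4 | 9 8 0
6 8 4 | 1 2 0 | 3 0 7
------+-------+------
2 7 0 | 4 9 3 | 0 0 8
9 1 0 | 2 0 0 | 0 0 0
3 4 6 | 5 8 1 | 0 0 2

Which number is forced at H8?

Cell H8 itself could take any of {3, 4, 5} by direct elimination.
Consider where 4 can go in box 9.
G7 is out (row 7 already has a 4). H7 is out (row 7 already has a 4). G8 is out (column G already has a 4). I8 is out (column I already has a 4). The remaining empty cells in box 9 are similarly blocked.
So the only cell in box 9 that can hold 4 is H8.
Therefore H8 = 4.

4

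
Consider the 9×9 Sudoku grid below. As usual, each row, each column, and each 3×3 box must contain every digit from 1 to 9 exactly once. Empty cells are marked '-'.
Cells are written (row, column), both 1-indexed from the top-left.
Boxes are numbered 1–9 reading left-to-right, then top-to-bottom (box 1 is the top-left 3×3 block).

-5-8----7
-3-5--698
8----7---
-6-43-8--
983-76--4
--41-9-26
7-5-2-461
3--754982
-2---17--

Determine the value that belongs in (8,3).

6

Cell (8,3) itself could take any of {1, 6} by direct elimination.
Consider where 6 can go in row 8.
(8,2) is out (column 2 already has a 6).
So the only cell in row 8 that can hold 6 is (8,3).
Therefore (8,3) = 6.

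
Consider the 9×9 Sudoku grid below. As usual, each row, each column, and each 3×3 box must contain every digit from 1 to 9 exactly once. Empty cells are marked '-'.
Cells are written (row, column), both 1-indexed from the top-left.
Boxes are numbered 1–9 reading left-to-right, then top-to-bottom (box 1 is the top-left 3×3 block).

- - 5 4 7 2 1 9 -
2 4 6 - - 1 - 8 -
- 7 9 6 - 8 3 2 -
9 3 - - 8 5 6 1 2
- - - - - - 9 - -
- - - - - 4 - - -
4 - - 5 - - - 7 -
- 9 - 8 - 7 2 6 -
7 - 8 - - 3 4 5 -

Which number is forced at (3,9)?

4

Cell (3,9) itself could take any of {4, 5} by direct elimination.
Consider where 4 can go in row 3.
(3,1) is out (column 1 already has a 4).
(3,5) is out (box 2 already has a 4).
So the only cell in row 3 that can hold 4 is (3,9).
Therefore (3,9) = 4.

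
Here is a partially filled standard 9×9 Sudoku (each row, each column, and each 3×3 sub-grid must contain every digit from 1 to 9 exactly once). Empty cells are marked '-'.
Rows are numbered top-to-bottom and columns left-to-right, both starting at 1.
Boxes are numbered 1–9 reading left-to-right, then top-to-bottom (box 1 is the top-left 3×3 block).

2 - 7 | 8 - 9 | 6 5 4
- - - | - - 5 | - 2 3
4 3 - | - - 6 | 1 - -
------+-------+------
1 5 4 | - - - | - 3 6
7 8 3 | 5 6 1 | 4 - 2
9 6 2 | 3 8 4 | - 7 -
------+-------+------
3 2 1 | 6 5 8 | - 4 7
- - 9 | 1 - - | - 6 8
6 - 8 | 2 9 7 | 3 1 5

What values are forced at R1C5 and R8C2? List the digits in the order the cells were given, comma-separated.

For R1C5:
  Consider where 3 can go in row 1.
  R1C2 is out (column 2 already has a 3).
  So the only cell in row 1 that can hold 3 is R1C5.
  So R1C5 = 3.
For R8C2:
  Consider where 7 can go in column 2.
  R1C2 is out (row 1 already has a 7).
  R2C2 is out (box 1 already has a 7).
  R9C2 is out (row 9 already has a 7).
  So the only cell in column 2 that can hold 7 is R8C2.
  So R8C2 = 7.

3,7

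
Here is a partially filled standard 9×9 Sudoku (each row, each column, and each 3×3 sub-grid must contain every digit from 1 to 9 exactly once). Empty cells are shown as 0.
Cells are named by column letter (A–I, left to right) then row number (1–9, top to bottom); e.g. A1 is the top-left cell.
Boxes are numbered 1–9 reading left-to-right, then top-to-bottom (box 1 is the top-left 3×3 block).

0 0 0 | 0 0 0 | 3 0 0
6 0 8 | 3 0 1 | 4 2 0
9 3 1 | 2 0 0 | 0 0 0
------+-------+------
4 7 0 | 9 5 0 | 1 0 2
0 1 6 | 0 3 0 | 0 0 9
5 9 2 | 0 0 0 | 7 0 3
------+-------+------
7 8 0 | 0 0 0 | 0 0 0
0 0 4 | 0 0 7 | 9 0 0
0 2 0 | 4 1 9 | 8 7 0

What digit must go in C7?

Cell C7 itself could take any of {3, 5, 9} by direct elimination.
Consider where 9 can go in row 7.
D7 is out (column D already has a 9). E7 is out (box 8 already has a 9). F7 is out (column F already has a 9). G7 is out (column G already has a 9). The remaining empty cells in row 7 are similarly blocked.
So the only cell in row 7 that can hold 9 is C7.
Therefore C7 = 9.

9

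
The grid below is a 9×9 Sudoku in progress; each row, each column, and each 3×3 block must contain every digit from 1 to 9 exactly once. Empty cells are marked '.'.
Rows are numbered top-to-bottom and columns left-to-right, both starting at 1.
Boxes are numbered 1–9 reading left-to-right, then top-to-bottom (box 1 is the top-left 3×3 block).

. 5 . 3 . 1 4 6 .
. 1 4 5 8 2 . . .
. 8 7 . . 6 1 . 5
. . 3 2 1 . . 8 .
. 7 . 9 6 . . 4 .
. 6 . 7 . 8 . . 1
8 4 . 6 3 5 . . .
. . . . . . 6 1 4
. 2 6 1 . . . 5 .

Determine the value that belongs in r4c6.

Row 4 already contains {1, 2, 3, 8}.
Column 6 already contains {1, 2, 5, 6, 8}.
Its 3×3 block (box 5) already contains {1, 2, 6, 7, 8, 9}.
The only value from 1–9 not eliminated is 4, so r4c6 = 4.

4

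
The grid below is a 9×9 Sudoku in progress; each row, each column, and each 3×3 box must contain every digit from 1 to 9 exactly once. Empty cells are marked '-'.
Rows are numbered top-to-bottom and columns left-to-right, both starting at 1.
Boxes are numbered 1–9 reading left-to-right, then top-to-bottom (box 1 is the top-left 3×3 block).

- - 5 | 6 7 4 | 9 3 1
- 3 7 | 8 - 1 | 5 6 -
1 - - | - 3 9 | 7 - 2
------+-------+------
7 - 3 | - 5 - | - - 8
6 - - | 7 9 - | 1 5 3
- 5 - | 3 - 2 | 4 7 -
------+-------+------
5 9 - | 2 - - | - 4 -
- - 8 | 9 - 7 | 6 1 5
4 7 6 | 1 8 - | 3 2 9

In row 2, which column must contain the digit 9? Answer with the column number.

1

Consider where 9 can go in row 2.
r2c5 is out (column 5 already has a 9).
r2c9 is out (column 9 already has a 9).
So the only cell in row 2 that can hold 9 is r2c1.
That is column 1.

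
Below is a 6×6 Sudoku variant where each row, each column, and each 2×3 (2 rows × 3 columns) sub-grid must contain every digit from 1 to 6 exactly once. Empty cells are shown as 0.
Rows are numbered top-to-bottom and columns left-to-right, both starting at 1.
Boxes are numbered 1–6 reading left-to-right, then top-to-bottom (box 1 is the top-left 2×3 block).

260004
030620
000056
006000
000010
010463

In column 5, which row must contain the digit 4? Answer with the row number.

4

Consider where 4 can go in column 5.
r1c5 is out (row 1 already has a 4).
So the only cell in column 5 that can hold 4 is r4c5.
That is row 4.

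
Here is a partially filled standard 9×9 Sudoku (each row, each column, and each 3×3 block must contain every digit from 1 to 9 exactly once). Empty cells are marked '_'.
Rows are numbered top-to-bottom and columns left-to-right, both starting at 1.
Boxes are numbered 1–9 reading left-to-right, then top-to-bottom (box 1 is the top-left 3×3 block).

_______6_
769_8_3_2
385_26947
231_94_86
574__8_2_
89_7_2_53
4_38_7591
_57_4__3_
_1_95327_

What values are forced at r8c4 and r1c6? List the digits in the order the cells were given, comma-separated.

For r8c4:
  Consider where 2 can go in row 8.
  r8c1 is out (column 1 already has a 2).
  r8c6 is out (column 6 already has a 2).
  r8c7 is out (column 7 already has a 2).
  r8c9 is out (column 9 already has a 2).
  So the only cell in row 8 that can hold 2 is r8c4.
  So r8c4 = 2.
For r1c6:
  Consider where 9 can go in box 2.
  r1c4 is out (column 4 already has a 9).
  r1c5 is out (column 5 already has a 9).
  r2c4 is out (row 2 already has a 9).
  r2c6 is out (row 2 already has a 9).
  r3c4 is out (row 3 already has a 9).
  So the only cell in box 2 that can hold 9 is r1c6.
  So r1c6 = 9.

2,9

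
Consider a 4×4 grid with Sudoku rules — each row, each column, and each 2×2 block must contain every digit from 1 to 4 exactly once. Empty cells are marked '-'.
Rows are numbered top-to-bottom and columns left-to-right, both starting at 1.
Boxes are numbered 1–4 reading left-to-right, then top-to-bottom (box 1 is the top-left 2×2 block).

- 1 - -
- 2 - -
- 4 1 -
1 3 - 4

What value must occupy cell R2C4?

Cell R2C4 itself could take any of {1, 3} by direct elimination.
Consider where 1 can go in column 4.
R1C4 is out (row 1 already has a 1).
R3C4 is out (row 3 already has a 1).
So the only cell in column 4 that can hold 1 is R2C4.
Therefore R2C4 = 1.

1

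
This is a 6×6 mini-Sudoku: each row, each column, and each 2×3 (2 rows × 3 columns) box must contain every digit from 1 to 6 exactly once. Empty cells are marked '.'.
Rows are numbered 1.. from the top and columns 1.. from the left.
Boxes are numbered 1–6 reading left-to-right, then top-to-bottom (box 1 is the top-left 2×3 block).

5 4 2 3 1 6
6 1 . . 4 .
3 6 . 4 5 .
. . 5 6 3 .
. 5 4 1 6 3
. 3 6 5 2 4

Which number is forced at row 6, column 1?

1

Row 6 already contains {2, 3, 4, 5, 6}.
Column 1 already contains {3, 5, 6}.
Its 2×3 block (box 5) already contains {3, 4, 5, 6}.
The only value from 1–6 not eliminated is 1, so row 6, column 1 = 1.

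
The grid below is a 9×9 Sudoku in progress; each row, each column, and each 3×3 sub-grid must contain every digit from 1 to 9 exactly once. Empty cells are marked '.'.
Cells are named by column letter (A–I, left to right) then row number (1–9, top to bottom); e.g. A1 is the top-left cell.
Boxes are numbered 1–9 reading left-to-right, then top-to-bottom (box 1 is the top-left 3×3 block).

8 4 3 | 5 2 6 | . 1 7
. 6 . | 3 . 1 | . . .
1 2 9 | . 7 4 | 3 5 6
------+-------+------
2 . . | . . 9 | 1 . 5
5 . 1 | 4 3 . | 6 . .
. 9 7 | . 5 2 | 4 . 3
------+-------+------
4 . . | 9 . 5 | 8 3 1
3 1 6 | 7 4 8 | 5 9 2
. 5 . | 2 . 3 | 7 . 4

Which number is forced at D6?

1

Cell D6 itself could take any of {1, 6, 8} by direct elimination.
Consider where 1 can go in row 6.
A6 is out (column A already has a 1).
H6 is out (column H already has a 1).
So the only cell in row 6 that can hold 1 is D6.
Therefore D6 = 1.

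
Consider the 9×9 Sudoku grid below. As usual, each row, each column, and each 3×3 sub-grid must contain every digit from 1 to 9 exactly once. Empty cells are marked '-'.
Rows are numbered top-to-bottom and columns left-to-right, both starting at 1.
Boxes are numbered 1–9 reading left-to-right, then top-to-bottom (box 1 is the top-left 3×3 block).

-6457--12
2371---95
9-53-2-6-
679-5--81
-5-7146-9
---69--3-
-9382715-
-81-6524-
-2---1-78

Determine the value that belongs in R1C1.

Row 1 already contains {1, 2, 4, 5, 6, 7}.
Column 1 already contains {2, 6, 9}.
Its 3×3 block (box 1) already contains {2, 3, 4, 5, 6, 7, 9}.
The only value from 1–9 not eliminated is 8, so R1C1 = 8.

8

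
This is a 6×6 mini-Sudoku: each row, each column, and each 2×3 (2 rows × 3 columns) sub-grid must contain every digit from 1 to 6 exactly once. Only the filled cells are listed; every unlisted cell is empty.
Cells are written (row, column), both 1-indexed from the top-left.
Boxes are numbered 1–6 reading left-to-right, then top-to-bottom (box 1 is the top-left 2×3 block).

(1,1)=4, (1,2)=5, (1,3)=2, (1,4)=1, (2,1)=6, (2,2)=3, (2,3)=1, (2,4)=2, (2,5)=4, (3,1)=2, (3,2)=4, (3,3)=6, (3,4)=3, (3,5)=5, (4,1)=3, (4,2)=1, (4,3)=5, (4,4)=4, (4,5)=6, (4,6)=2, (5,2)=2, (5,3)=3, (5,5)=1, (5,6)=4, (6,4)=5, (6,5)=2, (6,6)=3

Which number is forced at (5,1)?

Row 5 already contains {1, 2, 3, 4}.
Column 1 already contains {2, 3, 4, 6}.
Its 2×3 block (box 5) already contains {2, 3}.
The only value from 1–6 not eliminated is 5, so (5,1) = 5.

5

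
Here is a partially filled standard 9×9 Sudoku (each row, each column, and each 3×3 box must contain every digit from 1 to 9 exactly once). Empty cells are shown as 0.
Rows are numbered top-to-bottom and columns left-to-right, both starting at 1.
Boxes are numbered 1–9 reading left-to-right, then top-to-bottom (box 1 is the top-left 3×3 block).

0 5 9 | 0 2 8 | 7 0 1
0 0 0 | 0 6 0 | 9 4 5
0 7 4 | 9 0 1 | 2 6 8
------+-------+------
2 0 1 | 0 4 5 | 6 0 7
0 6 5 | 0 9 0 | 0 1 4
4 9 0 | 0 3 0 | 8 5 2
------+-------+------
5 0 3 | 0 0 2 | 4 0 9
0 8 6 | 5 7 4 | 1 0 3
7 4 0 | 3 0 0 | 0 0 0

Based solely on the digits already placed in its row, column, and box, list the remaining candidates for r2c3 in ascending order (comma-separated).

Row 2 already contains {4, 5, 6, 9}.
Column 3 already contains {1, 3, 4, 5, 6, 9}.
Its 3×3 block (box 1) already contains {4, 5, 7, 9}.
Removing those from 1–9 leaves {2, 8} as the candidates for r2c3.

2,8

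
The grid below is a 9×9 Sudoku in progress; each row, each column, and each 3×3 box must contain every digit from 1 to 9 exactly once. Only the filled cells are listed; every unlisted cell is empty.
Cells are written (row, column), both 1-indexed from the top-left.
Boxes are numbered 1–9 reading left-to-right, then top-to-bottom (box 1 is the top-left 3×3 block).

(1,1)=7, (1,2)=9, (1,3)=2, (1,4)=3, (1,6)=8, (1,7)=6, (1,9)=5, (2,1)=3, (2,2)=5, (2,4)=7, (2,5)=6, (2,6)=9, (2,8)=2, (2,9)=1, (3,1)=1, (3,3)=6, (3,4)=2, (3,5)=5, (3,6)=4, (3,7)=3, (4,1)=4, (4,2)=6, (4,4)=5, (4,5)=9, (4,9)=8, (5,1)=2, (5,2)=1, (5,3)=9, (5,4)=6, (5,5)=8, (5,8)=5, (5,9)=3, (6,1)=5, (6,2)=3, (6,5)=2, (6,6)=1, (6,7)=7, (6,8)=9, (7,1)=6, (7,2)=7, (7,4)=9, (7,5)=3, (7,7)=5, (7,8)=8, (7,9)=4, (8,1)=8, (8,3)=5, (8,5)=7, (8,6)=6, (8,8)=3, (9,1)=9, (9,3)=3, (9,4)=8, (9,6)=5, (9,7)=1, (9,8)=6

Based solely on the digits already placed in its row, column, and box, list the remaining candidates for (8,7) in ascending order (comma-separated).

2,9

Row 8 already contains {3, 5, 6, 7, 8}.
Column 7 already contains {1, 3, 5, 6, 7}.
Its 3×3 block (box 9) already contains {1, 3, 4, 5, 6, 8}.
Removing those from 1–9 leaves {2, 9} as the candidates for (8,7).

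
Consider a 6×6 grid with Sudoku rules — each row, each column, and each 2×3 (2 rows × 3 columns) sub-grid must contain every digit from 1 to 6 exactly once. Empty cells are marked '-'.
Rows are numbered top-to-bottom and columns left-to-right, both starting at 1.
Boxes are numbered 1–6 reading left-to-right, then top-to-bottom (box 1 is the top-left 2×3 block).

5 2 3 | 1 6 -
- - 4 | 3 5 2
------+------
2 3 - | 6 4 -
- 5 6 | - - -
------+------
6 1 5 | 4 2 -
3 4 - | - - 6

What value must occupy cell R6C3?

Row 6 already contains {3, 4, 6}.
Column 3 already contains {3, 4, 5, 6}.
Its 2×3 block (box 5) already contains {1, 3, 4, 5, 6}.
The only value from 1–6 not eliminated is 2, so R6C3 = 2.

2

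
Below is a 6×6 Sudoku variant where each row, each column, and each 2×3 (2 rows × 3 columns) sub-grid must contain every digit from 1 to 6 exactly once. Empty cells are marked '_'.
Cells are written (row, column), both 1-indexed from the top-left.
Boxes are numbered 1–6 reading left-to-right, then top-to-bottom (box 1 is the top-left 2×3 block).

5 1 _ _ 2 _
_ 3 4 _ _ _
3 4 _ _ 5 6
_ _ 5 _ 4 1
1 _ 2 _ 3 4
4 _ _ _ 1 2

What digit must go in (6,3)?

Cell (6,3) itself could take any of {3, 6} by direct elimination.
Consider where 3 can go in box 5.
(5,2) is out (row 5 already has a 3).
(6,2) is out (column 2 already has a 3).
So the only cell in box 5 that can hold 3 is (6,3).
Therefore (6,3) = 3.

3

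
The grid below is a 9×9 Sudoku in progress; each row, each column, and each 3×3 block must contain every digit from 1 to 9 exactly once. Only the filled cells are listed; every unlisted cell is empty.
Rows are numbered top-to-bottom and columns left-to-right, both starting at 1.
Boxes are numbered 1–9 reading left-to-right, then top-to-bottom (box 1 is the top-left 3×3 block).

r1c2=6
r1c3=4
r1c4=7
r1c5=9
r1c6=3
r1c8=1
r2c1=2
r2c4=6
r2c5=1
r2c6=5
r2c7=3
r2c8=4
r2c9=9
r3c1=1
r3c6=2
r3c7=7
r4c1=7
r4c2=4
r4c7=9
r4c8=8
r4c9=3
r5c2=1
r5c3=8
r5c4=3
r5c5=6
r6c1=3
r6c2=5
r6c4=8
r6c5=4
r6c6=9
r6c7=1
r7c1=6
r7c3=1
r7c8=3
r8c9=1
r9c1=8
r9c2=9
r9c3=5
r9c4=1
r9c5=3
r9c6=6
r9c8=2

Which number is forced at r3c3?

9

Cell r3c3 itself could take any of {3, 9} by direct elimination.
Consider where 9 can go in row 3.
r3c2 is out (column 2 already has a 9).
r3c4 is out (box 2 already has a 9).
r3c5 is out (column 5 already has a 9).
r3c8 is out (box 3 already has a 9).
r3c9 is out (column 9 already has a 9).
So the only cell in row 3 that can hold 9 is r3c3.
Therefore r3c3 = 9.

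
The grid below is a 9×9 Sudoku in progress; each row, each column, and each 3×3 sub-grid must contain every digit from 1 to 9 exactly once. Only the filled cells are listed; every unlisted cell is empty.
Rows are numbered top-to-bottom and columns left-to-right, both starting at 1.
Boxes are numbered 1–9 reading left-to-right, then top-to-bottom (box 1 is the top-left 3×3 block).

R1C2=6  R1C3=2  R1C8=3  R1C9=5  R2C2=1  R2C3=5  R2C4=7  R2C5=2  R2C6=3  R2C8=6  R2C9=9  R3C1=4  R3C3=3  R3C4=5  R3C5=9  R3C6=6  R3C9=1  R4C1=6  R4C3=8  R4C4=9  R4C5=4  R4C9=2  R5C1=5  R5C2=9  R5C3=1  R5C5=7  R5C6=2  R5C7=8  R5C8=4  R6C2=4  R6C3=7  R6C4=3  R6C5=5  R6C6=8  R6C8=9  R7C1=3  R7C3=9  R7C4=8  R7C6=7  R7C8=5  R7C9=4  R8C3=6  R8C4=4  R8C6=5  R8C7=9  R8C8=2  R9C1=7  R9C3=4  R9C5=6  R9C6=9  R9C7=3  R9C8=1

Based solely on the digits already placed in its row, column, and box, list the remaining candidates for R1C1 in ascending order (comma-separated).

Row 1 already contains {2, 3, 5, 6}.
Column 1 already contains {3, 4, 5, 6, 7}.
Its 3×3 block (box 1) already contains {1, 2, 3, 4, 5, 6}.
Removing those from 1–9 leaves {8, 9} as the candidates for R1C1.

8,9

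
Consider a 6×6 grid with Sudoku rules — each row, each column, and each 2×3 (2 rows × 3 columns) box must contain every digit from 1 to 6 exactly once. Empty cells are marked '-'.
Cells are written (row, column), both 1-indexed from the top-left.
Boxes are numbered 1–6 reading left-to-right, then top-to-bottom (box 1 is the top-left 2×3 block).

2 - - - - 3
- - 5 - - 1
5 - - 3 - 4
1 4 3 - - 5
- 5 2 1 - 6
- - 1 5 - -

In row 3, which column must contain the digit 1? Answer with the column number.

Consider where 1 can go in row 3.
(3,2) is out (box 3 already has a 1).
(3,3) is out (column 3 already has a 1).
So the only cell in row 3 that can hold 1 is (3,5).
That is column 5.

5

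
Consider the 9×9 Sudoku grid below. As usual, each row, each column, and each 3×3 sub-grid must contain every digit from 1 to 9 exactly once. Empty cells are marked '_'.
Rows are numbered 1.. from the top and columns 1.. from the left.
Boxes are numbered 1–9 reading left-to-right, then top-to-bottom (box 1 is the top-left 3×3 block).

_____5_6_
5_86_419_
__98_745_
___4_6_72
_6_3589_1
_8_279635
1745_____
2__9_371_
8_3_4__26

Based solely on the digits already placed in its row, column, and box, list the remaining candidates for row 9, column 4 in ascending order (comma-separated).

Row 9 already contains {2, 3, 4, 6, 8}.
Column 4 already contains {2, 3, 4, 5, 6, 8, 9}.
Its 3×3 block (box 8) already contains {3, 4, 5, 9}.
Removing those from 1–9 leaves {1, 7} as the candidates for row 9, column 4.

1,7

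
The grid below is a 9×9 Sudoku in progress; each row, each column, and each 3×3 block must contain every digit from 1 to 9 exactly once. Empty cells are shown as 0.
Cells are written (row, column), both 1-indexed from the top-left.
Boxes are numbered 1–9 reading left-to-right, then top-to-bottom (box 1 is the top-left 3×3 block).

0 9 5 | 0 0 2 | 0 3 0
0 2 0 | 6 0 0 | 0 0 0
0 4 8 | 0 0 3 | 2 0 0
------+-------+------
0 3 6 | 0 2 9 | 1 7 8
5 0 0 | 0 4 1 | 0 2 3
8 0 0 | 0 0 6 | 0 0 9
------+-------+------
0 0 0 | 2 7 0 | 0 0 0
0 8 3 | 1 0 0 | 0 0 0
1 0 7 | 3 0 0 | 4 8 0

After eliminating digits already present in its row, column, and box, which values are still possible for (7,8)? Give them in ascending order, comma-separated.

1,5,6,9

Row 7 already contains {2, 7}.
Column 8 already contains {2, 3, 7, 8}.
Its 3×3 block (box 9) already contains {4, 8}.
Removing those from 1–9 leaves {1, 5, 6, 9} as the candidates for (7,8).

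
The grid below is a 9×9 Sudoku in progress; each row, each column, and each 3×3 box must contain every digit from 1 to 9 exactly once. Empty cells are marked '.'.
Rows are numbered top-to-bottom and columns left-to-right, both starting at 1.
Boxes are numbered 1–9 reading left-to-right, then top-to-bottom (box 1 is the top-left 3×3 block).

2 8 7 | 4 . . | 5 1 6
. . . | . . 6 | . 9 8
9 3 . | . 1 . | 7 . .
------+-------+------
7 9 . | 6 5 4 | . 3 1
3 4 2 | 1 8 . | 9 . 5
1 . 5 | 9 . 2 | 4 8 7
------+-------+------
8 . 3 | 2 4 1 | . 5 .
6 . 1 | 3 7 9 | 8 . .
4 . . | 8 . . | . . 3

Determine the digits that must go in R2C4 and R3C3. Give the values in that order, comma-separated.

7,6

For R2C4:
  Consider where 7 can go in box 2.
  R1C5 is out (row 1 already has a 7).
  R1C6 is out (row 1 already has a 7).
  R2C5 is out (column 5 already has a 7).
  R3C4 is out (row 3 already has a 7).
  R3C6 is out (row 3 already has a 7).
  So the only cell in box 2 that can hold 7 is R2C4.
  So R2C4 = 7.
For R3C3:
  Consider where 6 can go in box 1.
  R2C1 is out (row 2 already has a 6).
  R2C2 is out (row 2 already has a 6).
  R2C3 is out (row 2 already has a 6).
  So the only cell in box 1 that can hold 6 is R3C3.
  So R3C3 = 6.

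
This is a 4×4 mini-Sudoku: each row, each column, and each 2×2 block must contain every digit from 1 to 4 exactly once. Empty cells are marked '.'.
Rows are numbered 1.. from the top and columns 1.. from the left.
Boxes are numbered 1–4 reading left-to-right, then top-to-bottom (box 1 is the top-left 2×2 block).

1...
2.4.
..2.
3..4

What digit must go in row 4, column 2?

Cell row 4, column 2 itself could take any of {1, 2} by direct elimination.
Consider where 2 can go in row 4.
row 4, column 3 is out (column 3 already has a 2).
So the only cell in row 4 that can hold 2 is row 4, column 2.
Therefore row 4, column 2 = 2.

2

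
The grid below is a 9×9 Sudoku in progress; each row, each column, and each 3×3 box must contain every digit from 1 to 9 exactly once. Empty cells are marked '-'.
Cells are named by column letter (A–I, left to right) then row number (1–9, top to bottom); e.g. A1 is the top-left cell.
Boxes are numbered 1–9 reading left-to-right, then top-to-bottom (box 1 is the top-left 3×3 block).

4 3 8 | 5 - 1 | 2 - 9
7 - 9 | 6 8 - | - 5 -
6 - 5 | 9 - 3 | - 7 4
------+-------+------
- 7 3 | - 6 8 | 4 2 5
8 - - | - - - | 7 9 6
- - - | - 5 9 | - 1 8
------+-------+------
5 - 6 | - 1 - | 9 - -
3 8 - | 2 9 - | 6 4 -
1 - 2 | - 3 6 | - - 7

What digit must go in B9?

9

Cell B9 itself could take any of {4, 9} by direct elimination.
Consider where 9 can go in box 7.
B7 is out (row 7 already has a 9).
C8 is out (row 8 already has a 9).
So the only cell in box 7 that can hold 9 is B9.
Therefore B9 = 9.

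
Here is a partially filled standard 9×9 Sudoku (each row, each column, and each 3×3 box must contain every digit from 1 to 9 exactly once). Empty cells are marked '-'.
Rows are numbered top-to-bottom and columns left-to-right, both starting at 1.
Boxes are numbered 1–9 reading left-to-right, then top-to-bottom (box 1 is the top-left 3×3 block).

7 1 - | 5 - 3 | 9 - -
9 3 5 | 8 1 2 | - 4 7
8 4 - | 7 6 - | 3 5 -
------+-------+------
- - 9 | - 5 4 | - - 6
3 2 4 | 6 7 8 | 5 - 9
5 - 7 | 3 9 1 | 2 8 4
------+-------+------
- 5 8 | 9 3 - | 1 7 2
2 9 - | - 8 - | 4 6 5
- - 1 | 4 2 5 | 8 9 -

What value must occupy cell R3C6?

9

Row 3 already contains {3, 4, 5, 6, 7, 8}.
Column 6 already contains {1, 2, 3, 4, 5, 8}.
Its 3×3 block (box 2) already contains {1, 2, 3, 5, 6, 7, 8}.
The only value from 1–9 not eliminated is 9, so R3C6 = 9.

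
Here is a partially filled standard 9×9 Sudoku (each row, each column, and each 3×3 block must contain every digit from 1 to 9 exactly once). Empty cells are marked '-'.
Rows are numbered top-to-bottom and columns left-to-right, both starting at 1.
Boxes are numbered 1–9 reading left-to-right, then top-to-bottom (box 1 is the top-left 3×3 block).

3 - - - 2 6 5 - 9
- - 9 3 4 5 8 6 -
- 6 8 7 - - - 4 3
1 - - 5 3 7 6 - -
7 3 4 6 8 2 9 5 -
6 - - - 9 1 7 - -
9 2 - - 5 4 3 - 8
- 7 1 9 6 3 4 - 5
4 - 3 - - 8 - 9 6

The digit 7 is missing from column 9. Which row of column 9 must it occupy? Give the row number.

2

Consider where 7 can go in column 9.
R4C9 is out (row 4 already has a 7).
R5C9 is out (row 5 already has a 7).
R6C9 is out (row 6 already has a 7).
So the only cell in column 9 that can hold 7 is R2C9.
That is row 2.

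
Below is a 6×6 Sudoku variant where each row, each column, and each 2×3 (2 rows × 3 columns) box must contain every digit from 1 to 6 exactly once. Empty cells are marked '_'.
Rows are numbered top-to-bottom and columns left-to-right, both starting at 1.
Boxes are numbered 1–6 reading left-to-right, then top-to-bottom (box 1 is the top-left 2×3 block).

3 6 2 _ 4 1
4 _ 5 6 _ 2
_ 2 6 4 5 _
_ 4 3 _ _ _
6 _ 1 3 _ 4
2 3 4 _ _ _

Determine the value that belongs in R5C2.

5

Row 5 already contains {1, 3, 4, 6}.
Column 2 already contains {2, 3, 4, 6}.
Its 2×3 block (box 5) already contains {1, 2, 3, 4, 6}.
The only value from 1–6 not eliminated is 5, so R5C2 = 5.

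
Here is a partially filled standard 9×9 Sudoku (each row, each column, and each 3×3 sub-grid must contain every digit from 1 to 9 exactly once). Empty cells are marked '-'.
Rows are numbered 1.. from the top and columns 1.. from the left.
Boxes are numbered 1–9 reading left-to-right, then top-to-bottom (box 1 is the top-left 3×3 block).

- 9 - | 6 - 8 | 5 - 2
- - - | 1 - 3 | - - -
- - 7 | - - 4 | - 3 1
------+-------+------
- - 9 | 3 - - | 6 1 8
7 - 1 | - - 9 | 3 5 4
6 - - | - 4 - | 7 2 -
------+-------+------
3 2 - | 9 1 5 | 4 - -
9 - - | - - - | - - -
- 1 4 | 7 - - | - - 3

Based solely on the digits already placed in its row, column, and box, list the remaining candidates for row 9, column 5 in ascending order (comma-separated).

Row 9 already contains {1, 3, 4, 7}.
Column 5 already contains {1, 4}.
Its 3×3 block (box 8) already contains {1, 5, 7, 9}.
Removing those from 1–9 leaves {2, 6, 8} as the candidates for row 9, column 5.

2,6,8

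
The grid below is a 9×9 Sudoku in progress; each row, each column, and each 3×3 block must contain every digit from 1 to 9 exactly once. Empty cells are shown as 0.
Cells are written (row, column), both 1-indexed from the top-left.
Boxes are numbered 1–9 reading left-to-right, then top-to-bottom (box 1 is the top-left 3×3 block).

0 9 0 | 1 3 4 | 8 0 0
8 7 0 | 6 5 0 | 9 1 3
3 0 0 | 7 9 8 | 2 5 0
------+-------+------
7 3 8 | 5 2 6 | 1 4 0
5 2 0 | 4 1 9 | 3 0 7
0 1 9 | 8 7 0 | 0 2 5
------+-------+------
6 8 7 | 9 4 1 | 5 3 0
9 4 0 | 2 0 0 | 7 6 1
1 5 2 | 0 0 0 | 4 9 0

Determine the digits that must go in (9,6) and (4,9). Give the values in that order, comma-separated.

For (9,6):
  Consider where 7 can go in column 6.
  (2,6) is out (row 2 already has a 7).
  (6,6) is out (row 6 already has a 7).
  (8,6) is out (row 8 already has a 7).
  So the only cell in column 6 that can hold 7 is (9,6).
  So (9,6) = 7.
For (4,9):
  Row 4 already contains {1, 2, 3, 4, 5, 6, 7, 8}.
  Column 9 already contains {1, 3, 5, 7}.
  Its 3×3 block (box 6) already contains {1, 2, 3, 4, 5, 7}.
  The only value from 1–9 not eliminated is 9, so (4,9) = 9.

7,9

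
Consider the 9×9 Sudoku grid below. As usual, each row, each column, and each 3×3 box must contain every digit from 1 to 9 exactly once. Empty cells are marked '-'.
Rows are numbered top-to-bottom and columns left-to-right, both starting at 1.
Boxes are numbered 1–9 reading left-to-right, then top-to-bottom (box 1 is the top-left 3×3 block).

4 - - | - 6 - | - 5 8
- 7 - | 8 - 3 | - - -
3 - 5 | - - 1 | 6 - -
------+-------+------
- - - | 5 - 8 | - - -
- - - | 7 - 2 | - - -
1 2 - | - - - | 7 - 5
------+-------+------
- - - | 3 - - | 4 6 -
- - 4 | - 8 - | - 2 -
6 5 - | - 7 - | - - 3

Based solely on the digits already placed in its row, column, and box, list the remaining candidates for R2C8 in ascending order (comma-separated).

1,4,9

Row 2 already contains {3, 7, 8}.
Column 8 already contains {2, 5, 6}.
Its 3×3 block (box 3) already contains {5, 6, 8}.
Removing those from 1–9 leaves {1, 4, 9} as the candidates for R2C8.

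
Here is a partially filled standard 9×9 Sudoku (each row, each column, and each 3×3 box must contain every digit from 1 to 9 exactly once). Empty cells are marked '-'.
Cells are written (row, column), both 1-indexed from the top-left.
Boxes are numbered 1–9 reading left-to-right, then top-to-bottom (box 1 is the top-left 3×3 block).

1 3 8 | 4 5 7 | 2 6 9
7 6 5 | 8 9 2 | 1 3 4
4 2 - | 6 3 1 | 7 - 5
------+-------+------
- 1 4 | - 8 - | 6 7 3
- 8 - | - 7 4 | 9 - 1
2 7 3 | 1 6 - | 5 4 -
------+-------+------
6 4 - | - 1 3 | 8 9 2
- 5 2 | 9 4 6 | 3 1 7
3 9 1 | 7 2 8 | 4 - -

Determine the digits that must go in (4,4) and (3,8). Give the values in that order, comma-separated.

For (4,4):
  Consider where 2 can go in row 4.
  (4,1) is out (column 1 already has a 2).
  (4,6) is out (column 6 already has a 2).
  So the only cell in row 4 that can hold 2 is (4,4).
  So (4,4) = 2.
For (3,8):
  Row 3 already contains {1, 2, 3, 4, 5, 6, 7}.
  Column 8 already contains {1, 3, 4, 6, 7, 9}.
  Its 3×3 block (box 3) already contains {1, 2, 3, 4, 5, 6, 7, 9}.
  The only value from 1–9 not eliminated is 8, so (3,8) = 8.

2,8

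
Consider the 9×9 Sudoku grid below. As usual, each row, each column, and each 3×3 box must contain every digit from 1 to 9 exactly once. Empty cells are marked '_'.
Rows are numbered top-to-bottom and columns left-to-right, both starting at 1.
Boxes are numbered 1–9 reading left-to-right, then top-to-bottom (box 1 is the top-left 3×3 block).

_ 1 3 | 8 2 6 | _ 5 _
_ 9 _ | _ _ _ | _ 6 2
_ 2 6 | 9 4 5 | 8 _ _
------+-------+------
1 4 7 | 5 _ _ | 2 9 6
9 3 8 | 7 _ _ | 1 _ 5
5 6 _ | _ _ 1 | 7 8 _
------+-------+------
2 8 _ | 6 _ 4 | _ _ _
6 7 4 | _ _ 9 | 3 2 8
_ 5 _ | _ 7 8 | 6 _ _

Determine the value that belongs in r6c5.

Cell r6c5 itself could take any of {3, 9} by direct elimination.
Consider where 9 can go in row 6.
r6c3 is out (box 4 already has a 9).
r6c4 is out (column 4 already has a 9).
r6c9 is out (box 6 already has a 9).
So the only cell in row 6 that can hold 9 is r6c5.
Therefore r6c5 = 9.

9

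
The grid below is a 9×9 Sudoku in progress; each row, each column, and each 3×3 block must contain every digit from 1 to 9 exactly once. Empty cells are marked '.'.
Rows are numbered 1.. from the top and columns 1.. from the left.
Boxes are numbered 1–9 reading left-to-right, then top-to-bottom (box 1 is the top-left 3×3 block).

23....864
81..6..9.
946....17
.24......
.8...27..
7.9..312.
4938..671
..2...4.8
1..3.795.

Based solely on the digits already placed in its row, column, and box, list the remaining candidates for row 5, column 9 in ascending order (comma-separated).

3,5,6,9

Row 5 already contains {2, 7, 8}.
Column 9 already contains {1, 4, 7, 8}.
Its 3×3 block (box 6) already contains {1, 2, 7}.
Removing those from 1–9 leaves {3, 5, 6, 9} as the candidates for row 5, column 9.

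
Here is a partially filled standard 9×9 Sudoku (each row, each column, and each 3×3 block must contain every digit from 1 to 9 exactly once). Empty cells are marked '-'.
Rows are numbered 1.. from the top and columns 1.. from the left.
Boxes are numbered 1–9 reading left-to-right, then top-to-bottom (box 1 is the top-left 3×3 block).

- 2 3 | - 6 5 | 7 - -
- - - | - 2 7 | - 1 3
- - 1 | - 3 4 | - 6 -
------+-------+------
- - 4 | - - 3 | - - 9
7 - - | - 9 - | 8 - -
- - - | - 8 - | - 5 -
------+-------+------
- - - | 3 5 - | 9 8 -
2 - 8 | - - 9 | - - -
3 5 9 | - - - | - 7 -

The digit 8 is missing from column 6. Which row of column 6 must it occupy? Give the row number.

9

Consider where 8 can go in column 6.
row 5, column 6 is out (row 5 already has a 8).
row 6, column 6 is out (row 6 already has a 8).
row 7, column 6 is out (row 7 already has a 8).
So the only cell in column 6 that can hold 8 is row 9, column 6.
That is row 9.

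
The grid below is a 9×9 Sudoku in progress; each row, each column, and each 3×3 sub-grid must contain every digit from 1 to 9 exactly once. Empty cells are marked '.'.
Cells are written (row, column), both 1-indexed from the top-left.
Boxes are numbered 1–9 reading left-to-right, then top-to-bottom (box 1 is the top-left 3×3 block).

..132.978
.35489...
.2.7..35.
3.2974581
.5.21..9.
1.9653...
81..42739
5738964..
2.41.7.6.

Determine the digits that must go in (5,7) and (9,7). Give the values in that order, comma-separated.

6,8

For (5,7):
  Row 5 already contains {1, 2, 5, 9}.
  Column 7 already contains {3, 4, 5, 7, 9}.
  Its 3×3 block (box 6) already contains {1, 5, 8, 9}.
  The only value from 1–9 not eliminated is 6, so (5,7) = 6.
For (9,7):
  Row 9 already contains {1, 2, 4, 6, 7}.
  Column 7 already contains {3, 4, 5, 7, 9}.
  Its 3×3 block (box 9) already contains {3, 4, 6, 7, 9}.
  The only value from 1–9 not eliminated is 8, so (9,7) = 8.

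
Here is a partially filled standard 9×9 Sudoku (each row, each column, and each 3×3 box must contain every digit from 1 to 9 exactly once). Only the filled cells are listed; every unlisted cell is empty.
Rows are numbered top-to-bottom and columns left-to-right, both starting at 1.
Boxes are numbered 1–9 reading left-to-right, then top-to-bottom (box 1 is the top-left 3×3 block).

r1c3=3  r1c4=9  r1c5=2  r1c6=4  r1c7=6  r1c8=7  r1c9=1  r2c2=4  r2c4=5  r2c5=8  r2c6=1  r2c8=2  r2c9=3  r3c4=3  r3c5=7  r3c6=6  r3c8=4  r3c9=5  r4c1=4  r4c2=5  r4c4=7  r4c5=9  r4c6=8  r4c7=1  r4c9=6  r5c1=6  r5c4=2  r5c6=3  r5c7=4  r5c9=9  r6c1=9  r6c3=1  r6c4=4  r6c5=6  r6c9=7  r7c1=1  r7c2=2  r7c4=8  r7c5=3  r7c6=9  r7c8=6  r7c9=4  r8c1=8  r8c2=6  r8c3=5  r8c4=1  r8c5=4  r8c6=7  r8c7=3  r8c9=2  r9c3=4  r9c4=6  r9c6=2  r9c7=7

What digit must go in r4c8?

Row 4 already contains {1, 4, 5, 6, 7, 8, 9}.
Column 8 already contains {2, 4, 6, 7}.
Its 3×3 block (box 6) already contains {1, 4, 6, 7, 9}.
The only value from 1–9 not eliminated is 3, so r4c8 = 3.

3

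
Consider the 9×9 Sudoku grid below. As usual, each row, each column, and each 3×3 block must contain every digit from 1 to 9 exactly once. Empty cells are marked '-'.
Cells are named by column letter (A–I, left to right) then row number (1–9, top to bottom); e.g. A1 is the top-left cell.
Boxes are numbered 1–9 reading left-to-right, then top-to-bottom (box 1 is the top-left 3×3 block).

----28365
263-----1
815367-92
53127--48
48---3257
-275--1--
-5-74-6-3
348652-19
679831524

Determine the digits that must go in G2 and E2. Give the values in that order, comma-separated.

For G2:
  Consider where 8 can go in column G.
  G3 is out (row 3 already has a 8).
  G4 is out (row 4 already has a 8).
  G8 is out (row 8 already has a 8).
  So the only cell in column G that can hold 8 is G2.
  So G2 = 8.
For E2:
  Row 2 already contains {1, 2, 3, 6}.
  Column E already contains {2, 3, 4, 5, 6, 7}.
  Its 3×3 block (box 2) already contains {2, 3, 6, 7, 8}.
  The only value from 1–9 not eliminated is 9, so E2 = 9.

8,9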